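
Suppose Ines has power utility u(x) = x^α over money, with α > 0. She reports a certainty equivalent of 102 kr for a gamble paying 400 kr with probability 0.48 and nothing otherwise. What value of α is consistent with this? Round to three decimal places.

α ≈ 0.537

EU(lottery) = 0.48·400^α + 0.52·0 = 0.48·400^α.
Setting u(102) equal to that: 102^α = 0.48·400^α ⇒ (102/400)^α = 0.48.
Taking logs: α·ln(102/400) = ln(0.48), so α = -0.733969 / -1.366492 ≈ 0.537.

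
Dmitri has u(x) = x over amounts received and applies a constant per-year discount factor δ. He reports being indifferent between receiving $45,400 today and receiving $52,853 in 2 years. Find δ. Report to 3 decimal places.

δ ≈ 0.927

Indifference means u(45400) = δ^2 · u(52853), so δ^2 = u(45400)/u(52853).
With u(x) = x: δ^2 = 45400/52853 = 0.85899.
Taking the square root: δ = 0.85899^(1/2) ≈ 0.927.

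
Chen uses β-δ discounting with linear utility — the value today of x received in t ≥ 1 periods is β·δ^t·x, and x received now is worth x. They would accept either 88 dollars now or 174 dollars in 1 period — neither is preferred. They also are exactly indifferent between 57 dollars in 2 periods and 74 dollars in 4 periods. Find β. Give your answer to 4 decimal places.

Both payoffs in the second observation are in the future, so β drops out: δ^2·57 = δ^4·74 ⇒ δ^2 = 57/74 = 0.77027, so δ = 0.87765.
Now use the now-vs-future pair: 88 = β·δ·174 gives β = 88/(0.87765·174) ≈ 0.5763.

β ≈ 0.5763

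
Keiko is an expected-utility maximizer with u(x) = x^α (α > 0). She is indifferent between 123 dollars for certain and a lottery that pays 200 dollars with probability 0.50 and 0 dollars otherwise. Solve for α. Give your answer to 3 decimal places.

α ≈ 1.426

The lottery's expected utility is 0.50·u(200) + 0.50·u(0) = 0.50·200^α (since u(0) = 0 for α > 0).
Indifference: 123^α = 0.50·200^α, so (123/200)^α = 0.50.
Taking logs: α·ln(123/200) = ln(0.50), so α = -0.693147 / -0.486133 ≈ 1.426.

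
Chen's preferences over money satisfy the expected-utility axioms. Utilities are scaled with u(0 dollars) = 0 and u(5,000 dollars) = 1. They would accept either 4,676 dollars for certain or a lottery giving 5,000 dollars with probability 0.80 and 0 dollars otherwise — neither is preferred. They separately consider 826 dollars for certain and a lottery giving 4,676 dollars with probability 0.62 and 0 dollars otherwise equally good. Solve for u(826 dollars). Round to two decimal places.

0.50

The first gamble pins u(4,676 dollars): it must equal 0.80·1 + 0.20·0 = 0.80.
Then u(826 dollars) = 0.62·u(4,676 dollars) + 0.38·u(0 dollars) = 0.62·0.80 + 0.38·0.00 = 0.4960.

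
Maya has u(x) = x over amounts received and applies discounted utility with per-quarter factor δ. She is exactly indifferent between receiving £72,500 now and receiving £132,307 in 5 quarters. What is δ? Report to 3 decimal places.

δ ≈ 0.887

Indifference means u(72500) = δ^5 · u(132307), so δ^5 = u(72500)/u(132307).
With u(x) = x: δ^5 = 72500/132307 = 0.54797.
Taking the 5th root: δ = 0.54797^(1/5) ≈ 0.887.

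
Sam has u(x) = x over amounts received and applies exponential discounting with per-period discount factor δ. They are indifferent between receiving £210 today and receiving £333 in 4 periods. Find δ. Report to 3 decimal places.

δ ≈ 0.891

The payoff in 4 periods is discounted by δ^4, so u(210) = δ^4·u(333) and δ^4 = u(210)/u(333).
With u(x) = x: δ^4 = 210/333 = 0.63063.
So δ = 0.63063^(1/4) ≈ 0.891.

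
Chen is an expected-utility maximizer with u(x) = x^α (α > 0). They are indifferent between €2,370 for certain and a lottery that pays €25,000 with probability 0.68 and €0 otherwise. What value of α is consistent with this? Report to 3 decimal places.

The lottery's expected utility is 0.68·u(25000) + 0.32·u(0) = 0.68·25000^α (since u(0) = 0 for α > 0).
Indifference: 2370^α = 0.68·25000^α, so (2370/25000)^α = 0.68.
Taking logs: α·ln(2370/25000) = ln(0.68), so α = -0.385662 / -2.355986 ≈ 0.164.

α ≈ 0.164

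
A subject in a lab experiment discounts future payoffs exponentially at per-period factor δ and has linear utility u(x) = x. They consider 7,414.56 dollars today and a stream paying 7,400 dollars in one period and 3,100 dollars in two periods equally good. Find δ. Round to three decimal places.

δ ≈ 0.760

The stream is worth 7400δ + 3100δ² today, so 7400δ + 3100δ² = 7414.56.
Rearranged: 3100δ² + 7400δ − 7414.56 = 0.
The positive root is δ = [−7400 + √(7400² + 4·3100·7414.56)] / (2·3100) = (−7400 + 12112.000)/6200 ≈ 0.760.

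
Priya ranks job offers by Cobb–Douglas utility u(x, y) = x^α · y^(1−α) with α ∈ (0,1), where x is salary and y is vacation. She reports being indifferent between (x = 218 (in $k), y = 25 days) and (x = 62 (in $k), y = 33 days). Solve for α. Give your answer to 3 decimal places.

α ≈ 0.181

Set the two utilities equal: 218^α·25^(1−α) = 62^α·33^(1−α).
Rearrange to (218/62)^α = (33/25)^(1−α) and take logs: α·1.257361 = (1−α)·0.277632.
So α/(1−α) = (0.277632)/(1.257361) = 0.220805, and α = 0.220805/1.220805 ≈ 0.181.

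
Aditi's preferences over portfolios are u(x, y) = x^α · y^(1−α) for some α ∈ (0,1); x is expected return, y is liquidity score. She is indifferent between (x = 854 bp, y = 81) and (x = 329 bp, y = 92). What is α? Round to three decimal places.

α ≈ 0.118

Set the two utilities equal: 854^α·81^(1−α) = 329^α·92^(1−α).
Rearrange to (854/329)^α = (92/81)^(1−α) and take logs: α·0.953873 = (1−α)·0.127339.
With A = 0.953873 and B = 0.127339: α·A = (1−α)·B, so α = B/(A+B) = 0.127339/1.081212 ≈ 0.118.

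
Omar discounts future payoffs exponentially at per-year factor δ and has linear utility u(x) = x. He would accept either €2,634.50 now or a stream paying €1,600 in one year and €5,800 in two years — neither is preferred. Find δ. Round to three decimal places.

Equating present values: 2634.50 = 1600δ + 5800δ².
So 5800δ² + 1600δ − 2634.50 = 0.
By the quadratic formula (taking the positive root), δ = (−1600 + √63680400.00) / 11600 ≈ 0.550.

δ ≈ 0.550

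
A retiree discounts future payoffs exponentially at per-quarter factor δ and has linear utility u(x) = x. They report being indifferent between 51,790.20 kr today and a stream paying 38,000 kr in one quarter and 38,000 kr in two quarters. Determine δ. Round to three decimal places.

δ ≈ 0.770

Equating present values: 51790.20 = 38000δ + 38000δ².
Rearranged: 38000δ² + 38000δ − 51790.20 = 0.
The positive root is δ = [−38000 + √(38000² + 4·38000·51790.20)] / (2·38000) = (−38000 + 96520.000)/76000 ≈ 0.770.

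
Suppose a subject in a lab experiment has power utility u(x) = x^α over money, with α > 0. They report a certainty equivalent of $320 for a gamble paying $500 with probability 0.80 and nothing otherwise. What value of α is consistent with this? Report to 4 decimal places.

α ≈ 0.5000

EU(lottery) = 0.80·500^α + 0.20·0 = 0.80·500^α.
Setting u(320) equal to that: 320^α = 0.80·500^α ⇒ (320/500)^α = 0.80.
Take logs: α = ln 0.80 / ln(320/500) ≈ 0.500000.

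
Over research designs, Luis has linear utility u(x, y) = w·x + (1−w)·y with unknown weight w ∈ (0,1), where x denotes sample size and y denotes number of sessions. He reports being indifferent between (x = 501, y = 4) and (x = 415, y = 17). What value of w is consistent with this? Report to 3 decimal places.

w = 0.131

Indifference: w·501 + (1−w)·4 = w·415 + (1−w)·17.
Rearranging, 86·w − 13·(1−w) = 0.
The marginal rate of substitution is 13/86, so w = 13/(86+13) = 0.131.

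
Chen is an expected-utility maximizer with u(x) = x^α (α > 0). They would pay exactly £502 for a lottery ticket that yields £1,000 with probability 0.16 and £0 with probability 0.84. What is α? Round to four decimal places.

The lottery's expected utility is 0.16·u(1000) + 0.84·u(0) = 0.16·1000^α (since u(0) = 0 for α > 0).
Equating: 502^α = 0.16·1000^α, i.e. 0.5020^α = 0.16.
Take logs: α = ln 0.16 / ln(502/1000) ≈ 2.659171.

α ≈ 2.6592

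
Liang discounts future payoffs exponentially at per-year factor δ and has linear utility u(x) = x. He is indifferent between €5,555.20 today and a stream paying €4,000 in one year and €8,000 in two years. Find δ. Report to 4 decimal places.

Present value of the stream is 4000·δ + 8000·δ². Indifference gives 4000δ + 8000δ² = 5555.20.
Rearranged: 8000δ² + 4000δ − 5555.20 = 0.
By the quadratic formula (taking the positive root), δ = (−4000 + √193766400.00) / 16000 ≈ 0.6200.

δ ≈ 0.6200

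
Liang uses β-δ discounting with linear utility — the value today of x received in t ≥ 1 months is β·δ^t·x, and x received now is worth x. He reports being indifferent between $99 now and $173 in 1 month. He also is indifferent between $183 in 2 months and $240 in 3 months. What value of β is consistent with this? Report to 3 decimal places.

β ≈ 0.750

From the later pair, β·δ^2·183 = β·δ^3·240; dividing through, δ = 183/240 = 0.76250.
Now use the now-vs-future pair: 99 = β·δ·173 gives β = 99/(0.76250·173) ≈ 0.750.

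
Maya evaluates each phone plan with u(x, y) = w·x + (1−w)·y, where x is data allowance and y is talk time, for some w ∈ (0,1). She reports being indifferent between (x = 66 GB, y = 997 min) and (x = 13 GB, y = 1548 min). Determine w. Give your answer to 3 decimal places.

w = 0.912

Equating utilities: w·66 + (1−w)·997 = w·13 + (1−w)·1548.
Rearranging, 53·w − 551·(1−w) = 0.
Hence w = 551/(53+551) = 551/604 = 0.912.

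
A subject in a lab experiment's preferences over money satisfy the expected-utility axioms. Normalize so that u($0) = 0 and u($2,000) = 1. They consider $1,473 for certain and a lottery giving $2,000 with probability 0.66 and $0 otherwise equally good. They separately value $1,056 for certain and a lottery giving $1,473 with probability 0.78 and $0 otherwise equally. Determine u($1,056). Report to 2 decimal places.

0.51

First, u($1,473) = 0.66·u($2,000) + 0.34·u($0) = 0.66.
Chaining: u($1,056) = 0.78·0.66 + 0.22·0.00 = 0.5148.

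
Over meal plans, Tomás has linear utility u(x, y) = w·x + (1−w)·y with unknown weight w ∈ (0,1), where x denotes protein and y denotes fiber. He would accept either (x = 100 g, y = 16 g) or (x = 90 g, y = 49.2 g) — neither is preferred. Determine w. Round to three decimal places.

w = 0.769

u(100,16) = u(90,49.2) means w·100 + (1−w)·16 = w·90 + (1−w)·49.2.
Collecting terms: w·10 = (1−w)·33.2.
So w/(1−w) = 33.2/10 = 3.3200, giving w = 33.2/(10+33.2) = 0.769.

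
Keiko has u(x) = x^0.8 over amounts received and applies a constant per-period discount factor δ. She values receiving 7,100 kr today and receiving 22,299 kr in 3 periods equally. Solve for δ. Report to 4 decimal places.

The payoff in 3 periods is discounted by δ^3, so u(7100) = δ^3·u(22299) and δ^3 = u(7100)/u(22299).
Since u(x) = x^0.8, δ^3 = (7100/22299)^0.8 = 0.31840^0.8 = 0.40029.
Taking the cube root: δ = 0.40029^(1/3) ≈ 0.7370.

δ ≈ 0.7370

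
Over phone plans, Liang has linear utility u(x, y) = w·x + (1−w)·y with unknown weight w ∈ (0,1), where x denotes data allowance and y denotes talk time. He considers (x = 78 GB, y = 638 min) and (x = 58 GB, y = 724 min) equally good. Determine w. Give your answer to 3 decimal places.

w = 0.811

Indifference: w·78 + (1−w)·638 = w·58 + (1−w)·724.
Collecting terms: w·20 = (1−w)·86.
Hence w = 86/(20+86) = 86/106 = 0.811.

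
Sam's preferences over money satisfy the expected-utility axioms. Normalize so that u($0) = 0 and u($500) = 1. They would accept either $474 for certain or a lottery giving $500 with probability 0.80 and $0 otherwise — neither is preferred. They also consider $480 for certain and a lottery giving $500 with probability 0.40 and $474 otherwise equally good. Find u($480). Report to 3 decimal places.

0.880

The first gamble pins u($474): it must equal 0.80·1 + 0.20·0 = 0.80.
Chaining: u($480) = 0.40·1.00 + 0.60·0.80 = 0.8800.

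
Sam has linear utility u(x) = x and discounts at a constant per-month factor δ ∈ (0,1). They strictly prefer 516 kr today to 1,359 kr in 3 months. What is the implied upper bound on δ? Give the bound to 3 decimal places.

The preference means 516 > δ^3·1359.
So δ^3 < 516/1359 = 0.37969; taking the cube root of both positive sides preserves the inequality.
δ < 0.37969^(1/3) = 0.724.

δ < 0.724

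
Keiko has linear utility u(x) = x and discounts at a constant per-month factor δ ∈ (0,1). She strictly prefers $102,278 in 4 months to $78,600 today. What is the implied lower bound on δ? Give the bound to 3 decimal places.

Under u(x) = x this choice says 78600 < δ^4·102278.
Dividing by 102278: δ^4 > 0.76849. Both sides are positive, so the 4th root keeps the direction.
δ > 0.76849^(1/4) = 0.936.

δ > 0.936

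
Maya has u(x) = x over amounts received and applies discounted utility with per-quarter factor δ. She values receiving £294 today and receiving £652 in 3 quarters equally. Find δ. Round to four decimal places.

Equating discounted utilities: u(294) = δ^3·u(652) ⇒ δ^3 = u(294)/u(652).
With u(x) = x: δ^3 = 294/652 = 0.45092.
So δ = 0.45092^(1/3) ≈ 0.7668.

δ ≈ 0.7668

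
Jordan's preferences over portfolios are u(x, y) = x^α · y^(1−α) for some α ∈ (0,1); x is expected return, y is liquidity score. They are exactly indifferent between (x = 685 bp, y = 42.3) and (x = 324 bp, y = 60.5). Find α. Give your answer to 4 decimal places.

The Cobb–Douglas utilities coincide, so 685^α·42.3^(1−α) = 324^α·60.5^(1−α).
Taking logs: α·ln 685 + (1−α)·ln 42.3 = α·ln 324 + (1−α)·ln 60.5, i.e. α·0.7486753 = (1−α)·0.3578563.
With A = 0.7486753 and B = 0.3578563: α·A = (1−α)·B, so α = B/(A+B) = 0.3578563/1.1065316 ≈ 0.3234.

α ≈ 0.3234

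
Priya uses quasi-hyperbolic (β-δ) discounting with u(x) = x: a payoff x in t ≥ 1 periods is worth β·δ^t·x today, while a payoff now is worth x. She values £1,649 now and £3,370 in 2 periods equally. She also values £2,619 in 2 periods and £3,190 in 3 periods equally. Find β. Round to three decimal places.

From the later pair, β·δ^2·2619 = β·δ^3·3190; dividing through, δ = 2619/3190 = 0.82100.
The first indifference: 1649 = β·δ^2·3370, so β = 1649/(δ^2·3370) = 1649/(0.67405·3370) ≈ 0.726.

β ≈ 0.726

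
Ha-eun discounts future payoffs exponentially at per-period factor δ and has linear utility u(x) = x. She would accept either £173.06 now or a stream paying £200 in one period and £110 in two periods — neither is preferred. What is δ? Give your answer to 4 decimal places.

δ ≈ 0.6400

The stream is worth 200δ + 110δ² today, so 200δ + 110δ² = 173.06.
Rearranged: 110δ² + 200δ − 173.06 = 0.
By the quadratic formula (taking the positive root), δ = (−200 + √116146.40) / 220 ≈ 0.6400.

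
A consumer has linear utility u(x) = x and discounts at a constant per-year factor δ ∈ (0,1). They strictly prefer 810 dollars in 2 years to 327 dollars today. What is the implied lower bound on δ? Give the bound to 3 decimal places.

Comparing present values: 327 < δ^2·810.
Hence δ^2 > 327/810 = 0.40370, and x ↦ x^(1/2) is increasing on (0,∞).
δ > 0.40370^(1/2) = 0.635.

δ > 0.635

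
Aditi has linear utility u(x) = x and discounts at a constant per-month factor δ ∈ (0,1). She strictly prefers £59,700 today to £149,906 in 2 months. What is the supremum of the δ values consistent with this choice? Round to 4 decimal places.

δ < 0.6311

Comparing present values: 59700 > δ^2·149906.
Hence δ^2 < 59700/149906 = 0.39825, and x ↦ x^(1/2) is increasing on (0,∞).
δ < (59700/149906)^(1/2) ≈ 0.6311.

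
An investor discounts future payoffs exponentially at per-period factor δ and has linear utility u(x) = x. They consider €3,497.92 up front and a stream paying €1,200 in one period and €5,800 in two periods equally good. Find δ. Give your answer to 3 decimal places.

δ ≈ 0.680

Present value of the stream is 1200·δ + 5800·δ². Indifference gives 1200δ + 5800δ² = 3497.92.
Rearranged: 5800δ² + 1200δ − 3497.92 = 0.
The positive root is δ = [−1200 + √(1200² + 4·5800·3497.92)] / (2·5800) = (−1200 + 9088.000)/11600 ≈ 0.680.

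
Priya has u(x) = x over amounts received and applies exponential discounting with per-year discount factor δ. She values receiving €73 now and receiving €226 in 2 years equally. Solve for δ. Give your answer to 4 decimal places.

The payoff in 2 years is discounted by δ^2, so u(73) = δ^2·u(226) and δ^2 = u(73)/u(226).
With u(x) = x: δ^2 = 73/226 = 0.32301.
So δ = 0.32301^(1/2) ≈ 0.5683.

δ ≈ 0.5683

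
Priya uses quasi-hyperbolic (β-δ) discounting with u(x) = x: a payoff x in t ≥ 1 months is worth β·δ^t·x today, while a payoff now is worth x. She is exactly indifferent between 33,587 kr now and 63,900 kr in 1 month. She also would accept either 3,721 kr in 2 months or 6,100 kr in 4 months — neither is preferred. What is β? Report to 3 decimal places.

The second indifference involves only future payoffs, so β cancels: β·δ^2·3721 = β·δ^4·6100, giving δ^2 = 3721/6100 = 0.61000, so δ = 0.78102.
Now use the now-vs-future pair: 33587 = β·δ·63900 gives β = 33587/(0.78102·63900) ≈ 0.673.

β ≈ 0.673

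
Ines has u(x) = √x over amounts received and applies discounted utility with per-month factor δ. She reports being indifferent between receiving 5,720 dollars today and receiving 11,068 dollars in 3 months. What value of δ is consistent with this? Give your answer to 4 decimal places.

The payoff in 3 months is discounted by δ^3, so u(5720) = δ^3·u(11068) and δ^3 = u(5720)/u(11068).
With u(x) = √x: δ^3 = √5720/√11068 = √(5720/11068) = 0.71889.
So δ = 0.71889^(1/3) ≈ 0.8958.

δ ≈ 0.8958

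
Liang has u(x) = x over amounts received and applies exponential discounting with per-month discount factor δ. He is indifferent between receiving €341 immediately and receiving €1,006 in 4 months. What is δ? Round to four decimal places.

Indifference means u(341) = δ^4 · u(1006), so δ^4 = u(341)/u(1006).
With u(x) = x: δ^4 = 341/1006 = 0.33897.
So δ = 0.33897^(1/4) ≈ 0.7630.

δ ≈ 0.7630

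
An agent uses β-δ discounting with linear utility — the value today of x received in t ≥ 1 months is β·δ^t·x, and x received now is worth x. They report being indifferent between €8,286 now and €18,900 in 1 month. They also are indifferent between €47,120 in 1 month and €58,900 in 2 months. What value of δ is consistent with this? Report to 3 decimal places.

δ ≈ 0.800

From the later pair, β·δ^1·47120 = β·δ^2·58900; dividing through, δ = 47120/58900 = 0.80000.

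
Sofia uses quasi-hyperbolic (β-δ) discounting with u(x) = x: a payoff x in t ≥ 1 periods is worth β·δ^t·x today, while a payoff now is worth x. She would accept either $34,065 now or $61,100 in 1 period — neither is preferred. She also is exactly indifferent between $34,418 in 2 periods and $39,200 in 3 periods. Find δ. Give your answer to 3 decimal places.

Both payoffs in the second observation are in the future, so β drops out: δ^2·34418 = δ^3·39200 ⇒ δ = 34418/39200 = 0.87801.

δ ≈ 0.878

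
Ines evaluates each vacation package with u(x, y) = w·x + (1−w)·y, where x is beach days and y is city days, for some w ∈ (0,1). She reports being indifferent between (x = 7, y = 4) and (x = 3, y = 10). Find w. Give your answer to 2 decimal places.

Indifference: w·7 + (1−w)·4 = w·3 + (1−w)·10.
Collecting terms: w·4 = (1−w)·6.
The marginal rate of substitution is 6/4, so w = 6/(4+6) = 0.60.

w = 0.60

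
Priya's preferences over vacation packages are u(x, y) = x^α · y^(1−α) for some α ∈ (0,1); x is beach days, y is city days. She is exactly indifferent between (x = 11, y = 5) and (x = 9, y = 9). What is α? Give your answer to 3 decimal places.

Indifference: 11^α · 5^(1−α) = 9^α · 9^(1−α).
Rearrange to (11/9)^α = (9/5)^(1−α) and take logs: α·0.200671 = (1−α)·0.587787.
With A = 0.200671 and B = 0.587787: α·A = (1−α)·B, so α = B/(A+B) = 0.587787/0.788458 ≈ 0.745.

α ≈ 0.745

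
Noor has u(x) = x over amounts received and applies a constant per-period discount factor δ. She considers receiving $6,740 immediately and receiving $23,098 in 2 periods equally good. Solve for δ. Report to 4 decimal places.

δ ≈ 0.5402

The payoff in 2 periods is discounted by δ^2, so u(6740) = δ^2·u(23098) and δ^2 = u(6740)/u(23098).
With u(x) = x: δ^2 = 6740/23098 = 0.29180.
Taking the square root: δ = 0.29180^(1/2) ≈ 0.5402.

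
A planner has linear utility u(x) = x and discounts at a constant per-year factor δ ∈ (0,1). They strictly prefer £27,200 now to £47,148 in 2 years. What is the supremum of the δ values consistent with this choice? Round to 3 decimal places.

δ < 0.760

Comparing present values: 27200 > δ^2·47148.
Dividing by 47148: δ^2 < 0.57691. Both sides are positive, so the square root keeps the direction.
δ < (27200/47148)^(1/2) ≈ 0.760.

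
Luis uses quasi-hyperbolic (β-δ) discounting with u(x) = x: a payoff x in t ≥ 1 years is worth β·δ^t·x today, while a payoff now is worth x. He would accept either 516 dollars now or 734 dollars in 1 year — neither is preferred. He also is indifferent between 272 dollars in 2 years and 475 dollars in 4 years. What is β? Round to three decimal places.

Both payoffs in the second observation are in the future, so β drops out: δ^2·272 = δ^4·475 ⇒ δ^2 = 272/475 = 0.57263, so δ = 0.75672.
The first indifference: 516 = β·δ·734, so β = 516/(δ·734) = 516/(0.75672·734) ≈ 0.929.

β ≈ 0.929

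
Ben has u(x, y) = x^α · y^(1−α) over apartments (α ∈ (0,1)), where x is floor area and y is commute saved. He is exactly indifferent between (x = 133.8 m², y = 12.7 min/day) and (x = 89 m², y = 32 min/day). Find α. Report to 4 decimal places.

Indifference: 133.8^α · 12.7^(1−α) = 89^α · 32^(1−α).
(133.8/89)^α = (32/12.7)^(1−α); take logs: α·ln(133.8/89) = (1−α)·ln(32/12.7), i.e. α·0.4077098 = (1−α)·0.9241339.
Thus α·(1.3318437) = 0.9241339, so α = 0.9241339/1.3318437 ≈ 0.6939.

α ≈ 0.6939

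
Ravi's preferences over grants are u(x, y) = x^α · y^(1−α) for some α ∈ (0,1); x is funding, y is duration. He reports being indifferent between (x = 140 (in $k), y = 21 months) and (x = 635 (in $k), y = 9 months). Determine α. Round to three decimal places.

The Cobb–Douglas utilities coincide, so 140^α·21^(1−α) = 635^α·9^(1−α).
Taking logs: α·ln 140 + (1−α)·ln 21 = α·ln 635 + (1−α)·ln 9, i.e. α·-1.511983 = (1−α)·-0.847298.
So α/(1−α) = (-0.847298)/(-1.511983) = 0.560389, and α = 0.560389/1.560389 ≈ 0.359.

α ≈ 0.359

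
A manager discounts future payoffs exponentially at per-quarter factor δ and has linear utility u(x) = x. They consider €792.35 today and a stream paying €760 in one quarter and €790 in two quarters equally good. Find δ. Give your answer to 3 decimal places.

The stream is worth 760δ + 790δ² today, so 760δ + 790δ² = 792.35.
That is, 790δ² + 760δ − 792.35 = 0, a quadratic in δ.
δ = (−760 + √(760² + 4·790·792.35)) / (2·790) = (−760 + √3081426.00) / 1580 ≈ 0.630.

δ ≈ 0.630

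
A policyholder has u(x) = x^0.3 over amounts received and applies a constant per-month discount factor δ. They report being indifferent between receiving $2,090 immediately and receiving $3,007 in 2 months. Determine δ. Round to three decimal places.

Equating discounted utilities: u(2090) = δ^2·u(3007) ⇒ δ^2 = u(2090)/u(3007).
Since u(x) = x^0.3, δ^2 = (2090/3007)^0.3 = 0.69504^0.3 = 0.89661.
So δ = 0.89661^(1/2) ≈ 0.947.

δ ≈ 0.947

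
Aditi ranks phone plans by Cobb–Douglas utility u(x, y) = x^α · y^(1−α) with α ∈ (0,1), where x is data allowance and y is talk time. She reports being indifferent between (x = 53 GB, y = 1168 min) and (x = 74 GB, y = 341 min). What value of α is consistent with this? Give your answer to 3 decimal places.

Indifference: 53^α · 1168^(1−α) = 74^α · 341^(1−α).
Taking logs: α·ln 53 + (1−α)·ln 1168 = α·ln 74 + (1−α)·ln 341, i.e. α·-0.333773 = (1−α)·-1.231166.
Thus α·(-1.564939) = -1.231166, so α = -1.231166/-1.564939 ≈ 0.787.

α ≈ 0.787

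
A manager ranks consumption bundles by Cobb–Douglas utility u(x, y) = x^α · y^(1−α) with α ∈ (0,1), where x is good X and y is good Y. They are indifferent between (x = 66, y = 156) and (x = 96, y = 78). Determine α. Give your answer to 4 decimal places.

Set the two utilities equal: 66^α·156^(1−α) = 96^α·78^(1−α).
Rearrange to (66/96)^α = (78/156)^(1−α) and take logs: α·-0.3746934 = (1−α)·-0.6931472.
So α/(1−α) = (-0.6931472)/(-0.3746934) = 1.8499050, and α = 1.8499050/2.8499050 ≈ 0.6491.

α ≈ 0.6491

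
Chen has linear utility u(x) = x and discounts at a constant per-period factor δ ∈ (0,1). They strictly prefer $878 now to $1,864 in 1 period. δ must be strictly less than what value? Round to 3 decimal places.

δ < 0.471

Comparing present values: 878 > δ·1864.
Dividing through by 1864 gives δ < 0.47103.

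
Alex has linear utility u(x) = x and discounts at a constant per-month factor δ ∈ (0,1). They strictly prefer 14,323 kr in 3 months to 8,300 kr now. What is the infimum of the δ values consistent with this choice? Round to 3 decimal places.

δ > 0.834

Comparing present values: 8300 < δ^3·14323.
Dividing by 14323: δ^3 > 0.57949. Both sides are positive, so the cube root keeps the direction.
δ > (8300/14323)^(1/3) ≈ 0.834.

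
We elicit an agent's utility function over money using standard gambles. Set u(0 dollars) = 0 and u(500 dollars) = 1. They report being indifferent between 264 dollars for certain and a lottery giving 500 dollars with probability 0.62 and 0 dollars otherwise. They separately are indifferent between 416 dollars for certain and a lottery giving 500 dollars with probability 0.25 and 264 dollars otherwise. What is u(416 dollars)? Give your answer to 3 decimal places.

First, u(264 dollars) = 0.62·u(500 dollars) + 0.38·u(0 dollars) = 0.62.
The second indifference gives u(416 dollars) = 0.25·u(500 dollars) + 0.75·u(264 dollars) = 0.25·1.00 + 0.75·0.62 = 0.7150.

0.715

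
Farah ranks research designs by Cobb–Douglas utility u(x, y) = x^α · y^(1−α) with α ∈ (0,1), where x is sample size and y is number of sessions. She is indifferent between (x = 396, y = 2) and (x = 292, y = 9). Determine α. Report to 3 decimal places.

α ≈ 0.832

Indifference: 396^α · 2^(1−α) = 292^α · 9^(1−α).
Taking logs: α·ln 396 + (1−α)·ln 2 = α·ln 292 + (1−α)·ln 9, i.e. α·0.304660 = (1−α)·1.504077.
With A = 0.304660 and B = 1.504077: α·A = (1−α)·B, so α = B/(A+B) = 1.504077/1.808737 ≈ 0.832.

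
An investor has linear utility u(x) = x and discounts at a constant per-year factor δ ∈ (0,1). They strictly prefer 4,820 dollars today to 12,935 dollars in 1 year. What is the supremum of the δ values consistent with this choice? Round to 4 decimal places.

δ < 0.3726

Under u(x) = x this choice says 4820 > δ·12935.
Dividing through by 12935 gives δ < 0.37263.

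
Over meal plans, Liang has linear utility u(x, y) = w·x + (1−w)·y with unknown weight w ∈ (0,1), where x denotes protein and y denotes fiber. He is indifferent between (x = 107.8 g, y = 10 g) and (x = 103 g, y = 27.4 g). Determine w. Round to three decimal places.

w = 0.784

Indifference: w·107.8 + (1−w)·10 = w·103 + (1−w)·27.4.
Collecting terms: w·4.8 = (1−w)·17.4.
Hence w = 17.4/(4.8+17.4) = 17.4/22.2 = 0.784.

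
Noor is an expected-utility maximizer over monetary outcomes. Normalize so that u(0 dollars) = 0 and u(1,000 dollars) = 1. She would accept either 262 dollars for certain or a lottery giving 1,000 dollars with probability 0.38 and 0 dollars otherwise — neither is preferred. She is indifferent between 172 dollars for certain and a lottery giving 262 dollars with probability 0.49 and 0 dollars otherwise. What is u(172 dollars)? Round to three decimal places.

0.186

First, u(262 dollars) = 0.38·u(1,000 dollars) + 0.62·u(0 dollars) = 0.38.
The second indifference gives u(172 dollars) = 0.49·u(262 dollars) + 0.51·u(0 dollars) = 0.49·0.38 + 0.51·0.00 = 0.1862.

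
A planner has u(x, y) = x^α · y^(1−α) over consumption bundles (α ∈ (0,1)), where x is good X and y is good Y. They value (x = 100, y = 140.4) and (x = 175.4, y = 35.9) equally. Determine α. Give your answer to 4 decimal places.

α ≈ 0.7082

The Cobb–Douglas utilities coincide, so 100^α·140.4^(1−α) = 175.4^α·35.9^(1−α).
Rearrange to (100/175.4)^α = (35.9/140.4)^(1−α) and take logs: α·-0.5618989 = (1−α)·-1.3637582.
So α/(1−α) = (-1.3637582)/(-0.5618989) = 2.4270526, and α = 2.4270526/3.4270526 ≈ 0.7082.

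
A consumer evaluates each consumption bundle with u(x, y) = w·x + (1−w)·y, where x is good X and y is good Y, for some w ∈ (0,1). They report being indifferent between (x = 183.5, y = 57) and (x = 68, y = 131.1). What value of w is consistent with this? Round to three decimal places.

u(183.5,57) = u(68,131.1) means w·183.5 + (1−w)·57 = w·68 + (1−w)·131.1.
w·(183.5−68) = (1−w)·(131.1−57), i.e. w·115.5 = (1−w)·74.1.
The marginal rate of substitution is 74.1/115.5, so w = 74.1/(115.5+74.1) = 0.391.

w = 0.391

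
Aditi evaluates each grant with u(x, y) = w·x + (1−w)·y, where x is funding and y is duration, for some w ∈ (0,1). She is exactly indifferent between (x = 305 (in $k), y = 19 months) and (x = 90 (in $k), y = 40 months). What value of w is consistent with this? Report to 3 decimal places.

Indifference: w·305 + (1−w)·19 = w·90 + (1−w)·40.
w·(305−90) = (1−w)·(40−19), i.e. w·215 = (1−w)·21.
Hence w = 21/(215+21) = 21/236 = 0.089.

w = 0.089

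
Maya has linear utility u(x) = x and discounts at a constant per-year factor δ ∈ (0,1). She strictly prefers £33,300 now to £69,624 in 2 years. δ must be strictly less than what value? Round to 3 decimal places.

δ < 0.692

The preference means 33300 > δ^2·69624.
Hence δ^2 < 33300/69624 = 0.47828, and x ↦ x^(1/2) is increasing on (0,∞).
δ < 0.47828^(1/2) = 0.692.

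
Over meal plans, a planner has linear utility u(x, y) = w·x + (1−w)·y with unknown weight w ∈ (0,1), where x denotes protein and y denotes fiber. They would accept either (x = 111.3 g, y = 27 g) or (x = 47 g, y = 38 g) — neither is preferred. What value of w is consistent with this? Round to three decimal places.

Indifference: w·111.3 + (1−w)·27 = w·47 + (1−w)·38.
Collecting terms: w·64.3 = (1−w)·11.
So w/(1−w) = 11/64.3 = 0.1711, giving w = 11/(64.3+11) = 0.146.

w = 0.146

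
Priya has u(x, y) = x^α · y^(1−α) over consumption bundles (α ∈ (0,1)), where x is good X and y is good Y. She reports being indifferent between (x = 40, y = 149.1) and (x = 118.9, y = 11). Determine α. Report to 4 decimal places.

Indifference: 40^α · 149.1^(1−α) = 118.9^α · 11^(1−α).
Rearrange to (40/118.9)^α = (11/149.1)^(1−α) and take logs: α·-1.0894033 = (1−α)·-2.6067219.
With A = -1.0894033 and B = -2.6067219: α·A = (1−α)·B, so α = B/(A+B) = -2.6067219/-3.6961252 ≈ 0.7053.

α ≈ 0.7053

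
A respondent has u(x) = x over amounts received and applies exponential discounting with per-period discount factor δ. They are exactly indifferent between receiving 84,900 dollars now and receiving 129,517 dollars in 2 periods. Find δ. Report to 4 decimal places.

The payoff in 2 periods is discounted by δ^2, so u(84900) = δ^2·u(129517) and δ^2 = u(84900)/u(129517).
With u(x) = x: δ^2 = 84900/129517 = 0.65551.
So δ = 0.65551^(1/2) ≈ 0.8096.

δ ≈ 0.8096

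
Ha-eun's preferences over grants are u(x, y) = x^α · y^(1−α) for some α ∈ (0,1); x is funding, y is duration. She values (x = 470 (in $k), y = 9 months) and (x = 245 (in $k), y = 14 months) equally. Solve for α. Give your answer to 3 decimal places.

α ≈ 0.404

The Cobb–Douglas utilities coincide, so 470^α·9^(1−α) = 245^α·14^(1−α).
Rearrange to (470/245)^α = (14/9)^(1−α) and take logs: α·0.651474 = (1−α)·0.441833.
Thus α·(1.093307) = 0.441833, so α = 0.441833/1.093307 ≈ 0.404.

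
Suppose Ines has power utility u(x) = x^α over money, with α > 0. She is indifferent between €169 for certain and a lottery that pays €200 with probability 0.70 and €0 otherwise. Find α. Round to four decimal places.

α ≈ 2.1178

The lottery's expected utility is 0.70·u(200) + 0.30·u(0) = 0.70·200^α (since u(0) = 0 for α > 0).
Indifference: 169^α = 0.70·200^α, so (169/200)^α = 0.70.
Take logs: α = ln 0.70 / ln(169/200) ≈ 2.117788.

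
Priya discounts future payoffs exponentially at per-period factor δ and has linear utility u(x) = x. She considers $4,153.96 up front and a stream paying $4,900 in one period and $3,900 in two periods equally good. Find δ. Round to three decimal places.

δ ≈ 0.580

The stream is worth 4900δ + 3900δ² today, so 4900δ + 3900δ² = 4153.96.
So 3900δ² + 4900δ − 4153.96 = 0.
The positive root is δ = [−4900 + √(4900² + 4·3900·4153.96)] / (2·3900) = (−4900 + 9424.000)/7800 ≈ 0.580.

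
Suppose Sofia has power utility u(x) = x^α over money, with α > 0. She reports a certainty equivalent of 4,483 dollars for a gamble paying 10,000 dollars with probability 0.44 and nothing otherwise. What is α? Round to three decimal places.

α ≈ 1.023

The lottery's expected utility is 0.44·u(10000) + 0.56·u(0) = 0.44·10000^α (since u(0) = 0 for α > 0).
Indifference: 4483^α = 0.44·10000^α, so (4483/10000)^α = 0.44.
Take logs: α = ln 0.44 / ln(4483/10000) ≈ 1.02329.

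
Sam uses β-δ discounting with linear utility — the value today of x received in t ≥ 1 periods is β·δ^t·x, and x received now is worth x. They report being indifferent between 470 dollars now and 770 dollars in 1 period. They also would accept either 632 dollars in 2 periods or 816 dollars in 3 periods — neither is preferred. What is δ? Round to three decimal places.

δ ≈ 0.775

From the later pair, β·δ^2·632 = β·δ^3·816; dividing through, δ = 632/816 = 0.77451.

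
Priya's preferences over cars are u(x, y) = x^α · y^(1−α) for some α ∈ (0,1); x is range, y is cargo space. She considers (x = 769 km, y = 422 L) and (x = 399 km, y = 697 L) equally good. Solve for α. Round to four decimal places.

The Cobb–Douglas utilities coincide, so 769^α·422^(1−α) = 399^α·697^(1−α).
Rearrange to (769/399)^α = (697/422)^(1−α) and take logs: α·0.6561296 = (1−α)·0.5017801.
With A = 0.6561296 and B = 0.5017801: α·A = (1−α)·B, so α = B/(A+B) = 0.5017801/1.1579097 ≈ 0.4333.

α ≈ 0.4333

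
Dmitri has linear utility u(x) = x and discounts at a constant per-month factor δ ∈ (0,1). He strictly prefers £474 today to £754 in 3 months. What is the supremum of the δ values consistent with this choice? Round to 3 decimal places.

The preference means 474 > δ^3·754.
So δ^3 < 474/754 = 0.62865; taking the cube root of both positive sides preserves the inequality.
δ < 0.62865^(1/3) = 0.857.

δ < 0.857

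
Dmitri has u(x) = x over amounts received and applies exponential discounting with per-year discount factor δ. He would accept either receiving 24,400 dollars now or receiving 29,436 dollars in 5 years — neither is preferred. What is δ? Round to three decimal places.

δ ≈ 0.963

Indifference means u(24400) = δ^5 · u(29436), so δ^5 = u(24400)/u(29436).
With u(x) = x: δ^5 = 24400/29436 = 0.82892.
Hence δ = (0.82892)^(1/5) = 0.96317.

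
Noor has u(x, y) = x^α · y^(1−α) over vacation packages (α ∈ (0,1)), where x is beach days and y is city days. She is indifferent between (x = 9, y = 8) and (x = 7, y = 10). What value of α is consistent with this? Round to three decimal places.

Indifference: 9^α · 8^(1−α) = 7^α · 10^(1−α).
(9/7)^α = (10/8)^(1−α); take logs: α·ln(9/7) = (1−α)·ln(10/8), i.e. α·0.251314 = (1−α)·0.223144.
Thus α·(0.474458) = 0.223144, so α = 0.223144/0.474458 ≈ 0.470.

α ≈ 0.470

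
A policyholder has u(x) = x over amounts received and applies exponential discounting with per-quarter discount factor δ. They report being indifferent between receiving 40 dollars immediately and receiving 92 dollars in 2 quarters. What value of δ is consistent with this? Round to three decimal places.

The payoff in 2 quarters is discounted by δ^2, so u(40) = δ^2·u(92) and δ^2 = u(40)/u(92).
With u(x) = x: δ^2 = 40/92 = 0.43478.
Hence δ = (0.43478)^(1/2) = 0.65938.

δ ≈ 0.659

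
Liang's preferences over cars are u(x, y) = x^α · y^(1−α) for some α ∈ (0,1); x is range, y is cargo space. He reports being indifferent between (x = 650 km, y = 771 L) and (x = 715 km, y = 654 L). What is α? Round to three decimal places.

The Cobb–Douglas utilities coincide, so 650^α·771^(1−α) = 715^α·654^(1−α).
(650/715)^α = (654/771)^(1−α); take logs: α·ln(650/715) = (1−α)·ln(654/771), i.e. α·-0.095310 = (1−α)·-0.164581.
So α/(1−α) = (-0.164581)/(-0.095310) = 1.726797, and α = 1.726797/2.726797 ≈ 0.633.

α ≈ 0.633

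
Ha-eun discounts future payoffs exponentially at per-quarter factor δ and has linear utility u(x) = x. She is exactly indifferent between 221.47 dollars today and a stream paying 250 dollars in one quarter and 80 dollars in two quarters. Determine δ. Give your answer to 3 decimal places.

δ ≈ 0.720

Equating present values: 221.47 = 250δ + 80δ².
So 80δ² + 250δ − 221.47 = 0.
δ = (−250 + √(250² + 4·80·221.47)) / (2·80) = (−250 + √133370.40) / 160 ≈ 0.720.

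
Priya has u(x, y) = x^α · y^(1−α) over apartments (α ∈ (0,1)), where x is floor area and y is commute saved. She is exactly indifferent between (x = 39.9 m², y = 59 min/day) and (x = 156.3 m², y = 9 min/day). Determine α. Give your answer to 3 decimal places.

Set the two utilities equal: 39.9^α·59^(1−α) = 156.3^α·9^(1−α).
(39.9/156.3)^α = (9/59)^(1−α); take logs: α·ln(39.9/156.3) = (1−α)·ln(9/59), i.e. α·-1.365401 = (1−α)·-1.880313.
Thus α·(-3.245714) = -1.880313, so α = -1.880313/-3.245714 ≈ 0.579.

α ≈ 0.579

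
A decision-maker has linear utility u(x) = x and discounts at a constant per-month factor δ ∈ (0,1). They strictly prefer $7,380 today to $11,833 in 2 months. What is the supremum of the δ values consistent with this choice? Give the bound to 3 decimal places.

Under u(x) = x this choice says 7380 > δ^2·11833.
Dividing by 11833: δ^2 < 0.62368. Both sides are positive, so the square root keeps the direction.
δ < (7380/11833)^(1/2) ≈ 0.790.

δ < 0.790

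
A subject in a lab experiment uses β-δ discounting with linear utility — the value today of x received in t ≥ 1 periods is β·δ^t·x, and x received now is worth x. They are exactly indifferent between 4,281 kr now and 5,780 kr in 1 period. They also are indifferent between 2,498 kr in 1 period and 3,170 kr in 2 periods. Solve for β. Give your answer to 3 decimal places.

The second indifference involves only future payoffs, so β cancels: β·δ^1·2498 = β·δ^2·3170, giving δ = 2498/3170 = 0.78801.
Substituting δ into 4281 = β·δ·5780: β = 4281/(4554.713) ≈ 0.940.

β ≈ 0.940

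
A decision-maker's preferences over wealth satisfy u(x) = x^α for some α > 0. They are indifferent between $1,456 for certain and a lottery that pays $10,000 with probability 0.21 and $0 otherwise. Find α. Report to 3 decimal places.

α ≈ 0.810

The lottery's expected utility is 0.21·u(10000) + 0.79·u(0) = 0.21·10000^α (since u(0) = 0 for α > 0).
Indifference: 1456^α = 0.21·10000^α, so (1456/10000)^α = 0.21.
α = ln(0.21) / ln(1456/10000) = -1.560648/-1.926892 ≈ 0.810.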